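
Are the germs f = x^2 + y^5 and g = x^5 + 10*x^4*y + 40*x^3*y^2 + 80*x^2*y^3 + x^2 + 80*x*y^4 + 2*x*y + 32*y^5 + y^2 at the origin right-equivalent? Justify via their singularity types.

Yes.

The Hessian of f at 0 has rank 1. Corank 1: A-series; mu = 4 gives A_4. The Hessian of g at 0 has rank 1. Corank 1: A-series; mu = 4 gives A_4. Both have type A_4, hence right-equivalent.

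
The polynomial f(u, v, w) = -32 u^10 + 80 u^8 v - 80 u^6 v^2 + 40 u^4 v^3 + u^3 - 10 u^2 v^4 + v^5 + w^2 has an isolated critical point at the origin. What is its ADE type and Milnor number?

The Hessian of f at 0 has rank 1. Corank 2; j^3 = u^3 is a perfect cube, so E-series; the 5-jet and mu = 8 give E_8.

Type E_8, Milnor number mu = 8.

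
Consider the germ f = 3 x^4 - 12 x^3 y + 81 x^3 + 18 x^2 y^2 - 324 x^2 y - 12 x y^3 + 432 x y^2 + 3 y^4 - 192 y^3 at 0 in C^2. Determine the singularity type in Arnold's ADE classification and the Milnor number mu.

The Hessian of f at 0 has rank 0. Corank 2; j^3 = 3*(3*x - 4*y)^3 is a perfect cube, so E-series; the 4-jet and mu = 6 give E_6.

Type E6, Milnor number mu = 6.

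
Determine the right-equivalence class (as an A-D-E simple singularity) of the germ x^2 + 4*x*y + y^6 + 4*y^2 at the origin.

A5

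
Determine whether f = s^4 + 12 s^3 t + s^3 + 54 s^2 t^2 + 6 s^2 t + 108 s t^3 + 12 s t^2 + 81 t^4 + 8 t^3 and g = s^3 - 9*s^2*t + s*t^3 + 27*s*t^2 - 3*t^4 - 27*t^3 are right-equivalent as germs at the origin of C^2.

No.

The Hessian of f at 0 has rank 0. Corank 2; j^3 = (s + 2*t)^3 is a perfect cube, so E-series; the 4-jet and mu = 6 give E_6. The Hessian of g at 0 has rank 0. Corank 2; j^3 = (s - 3*t)^3 is a perfect cube, so E-series; the 4-jet and mu = 7 give E_7. f is E_6 but g is E_7, hence not right-equivalent.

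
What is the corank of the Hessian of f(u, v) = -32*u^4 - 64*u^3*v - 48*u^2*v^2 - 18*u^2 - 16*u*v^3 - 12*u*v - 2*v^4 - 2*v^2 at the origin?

Hessian at 0 has rank 1.

1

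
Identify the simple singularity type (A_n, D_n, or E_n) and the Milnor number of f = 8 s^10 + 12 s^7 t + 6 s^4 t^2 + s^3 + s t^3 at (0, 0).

Type E7, Milnor number mu = 7.

The Hessian of f at 0 has rank 0. Corank 2; j^3 = s^3 is a perfect cube, so E-series; the 4-jet and mu = 7 give E_7.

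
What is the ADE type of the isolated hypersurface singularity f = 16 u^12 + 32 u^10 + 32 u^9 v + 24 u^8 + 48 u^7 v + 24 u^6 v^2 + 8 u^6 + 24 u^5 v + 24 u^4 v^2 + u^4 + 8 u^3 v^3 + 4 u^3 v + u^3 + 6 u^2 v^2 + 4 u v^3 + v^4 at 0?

E_6

The Hessian of f at 0 has rank 0. Corank 2; j^3 = u^3 is a perfect cube, so E-series; the 4-jet and mu = 6 give E_6.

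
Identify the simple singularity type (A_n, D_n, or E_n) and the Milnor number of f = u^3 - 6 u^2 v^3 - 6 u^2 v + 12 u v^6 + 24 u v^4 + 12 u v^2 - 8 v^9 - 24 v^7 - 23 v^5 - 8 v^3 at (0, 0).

Type E_8, Milnor number mu = 8.

The Hessian of f at 0 has rank 0. Corank 2; j^3 = (u - 2*v)^3 is a perfect cube, so E-series; the 5-jet and mu = 8 give E_8.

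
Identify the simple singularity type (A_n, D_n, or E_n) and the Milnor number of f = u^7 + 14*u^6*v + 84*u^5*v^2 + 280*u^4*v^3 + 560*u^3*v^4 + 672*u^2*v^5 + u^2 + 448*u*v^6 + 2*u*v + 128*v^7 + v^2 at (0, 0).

Type A6, Milnor number mu = 6.

The Hessian of f at 0 is [[2, 2], [2, 2]] with rank 1, so corank 1. A Groebner basis of the Jacobian ideal J(f) in C{u,v} is {v^6, u + v}; counting standard monomials gives mu = 6. Corank 1: A-series; mu = 6 gives A_6.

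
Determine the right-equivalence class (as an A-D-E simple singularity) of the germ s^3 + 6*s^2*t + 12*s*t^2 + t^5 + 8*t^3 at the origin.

E_8

The Hessian of f at 0 is [[0, 0], [0, 0]] with rank 0, so corank 2. A Groebner basis of the Jacobian ideal J(f) in C{s,t} is {t^4, s^2 + 4*s*t + 4*t^2}; counting standard monomials gives mu = 8. Corank 2; j^3 = (s + 2*t)^3 is a perfect cube, so E-series; the 5-jet and mu = 8 give E_8.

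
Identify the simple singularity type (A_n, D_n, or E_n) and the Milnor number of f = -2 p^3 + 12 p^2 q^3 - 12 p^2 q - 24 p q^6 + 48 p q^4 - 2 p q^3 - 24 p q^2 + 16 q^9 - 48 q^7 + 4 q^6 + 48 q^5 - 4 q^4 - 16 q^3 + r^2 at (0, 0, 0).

Type E_{7}, Milnor number mu = 7.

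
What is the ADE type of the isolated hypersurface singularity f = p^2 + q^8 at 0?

A_7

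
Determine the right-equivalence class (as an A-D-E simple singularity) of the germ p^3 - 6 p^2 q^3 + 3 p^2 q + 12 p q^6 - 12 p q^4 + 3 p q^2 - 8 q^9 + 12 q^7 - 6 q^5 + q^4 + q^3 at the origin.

The Hessian of f at 0 has rank 0. Corank 2; j^3 = (p + q)^3 is a perfect cube, so E-series; the 4-jet and mu = 6 give E_6.

E6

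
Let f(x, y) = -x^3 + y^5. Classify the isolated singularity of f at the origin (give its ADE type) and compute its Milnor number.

The Hessian of f at 0 has rank 0. Corank 2; j^3 = -x^3 is a perfect cube, so E-series; the 5-jet and mu = 8 give E_8.

Type E_{8}, Milnor number mu = 8.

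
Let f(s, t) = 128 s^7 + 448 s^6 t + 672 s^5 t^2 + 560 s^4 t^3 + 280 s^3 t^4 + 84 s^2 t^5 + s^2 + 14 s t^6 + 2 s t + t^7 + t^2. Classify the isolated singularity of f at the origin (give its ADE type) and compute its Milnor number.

Type A_{6}, Milnor number mu = 6.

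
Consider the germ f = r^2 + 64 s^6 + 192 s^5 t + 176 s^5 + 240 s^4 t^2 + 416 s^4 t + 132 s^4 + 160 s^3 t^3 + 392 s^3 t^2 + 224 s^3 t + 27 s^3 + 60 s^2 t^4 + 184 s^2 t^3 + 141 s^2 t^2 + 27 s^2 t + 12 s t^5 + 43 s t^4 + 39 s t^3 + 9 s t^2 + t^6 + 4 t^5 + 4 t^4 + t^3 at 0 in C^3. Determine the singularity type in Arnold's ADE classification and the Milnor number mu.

Type E7, Milnor number mu = 7.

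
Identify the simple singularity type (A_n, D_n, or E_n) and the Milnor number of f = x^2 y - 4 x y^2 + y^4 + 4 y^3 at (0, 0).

Type D_5, Milnor number mu = 5.

The Hessian of f at 0 has rank 0. Corank 2; j^3 = y*(x - 2*y)^2 has shape L^2 M (L != M), so D-series; mu = 5 gives D_5.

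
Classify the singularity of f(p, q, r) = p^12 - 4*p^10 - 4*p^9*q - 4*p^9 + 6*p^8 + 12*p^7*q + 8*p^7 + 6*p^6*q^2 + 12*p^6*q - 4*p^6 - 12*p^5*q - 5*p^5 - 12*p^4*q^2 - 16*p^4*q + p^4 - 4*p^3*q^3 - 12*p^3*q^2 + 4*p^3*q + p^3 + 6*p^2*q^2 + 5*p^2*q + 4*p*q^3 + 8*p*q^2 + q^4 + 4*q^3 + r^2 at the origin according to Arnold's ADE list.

D_5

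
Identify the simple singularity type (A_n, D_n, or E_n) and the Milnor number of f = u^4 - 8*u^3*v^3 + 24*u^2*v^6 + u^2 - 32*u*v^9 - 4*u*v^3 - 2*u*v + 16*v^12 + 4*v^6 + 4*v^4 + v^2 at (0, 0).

Type A3, Milnor number mu = 3.

The Hessian of f at 0 has rank 1. Corank 1: A-series; mu = 3 gives A_3.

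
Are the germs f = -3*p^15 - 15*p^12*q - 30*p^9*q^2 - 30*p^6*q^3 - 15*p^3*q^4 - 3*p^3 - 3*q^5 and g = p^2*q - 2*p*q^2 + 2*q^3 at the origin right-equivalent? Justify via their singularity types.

The Hessian of f at 0 has rank 0. Corank 2; j^3 = -3*p^3 is a perfect cube, so E-series; the 5-jet and mu = 8 give E_8. The Hessian of g at 0 has rank 0. Corank 2; j^3 = q*(p^2 - 2*p*q + 2*q^2) splits into three distinct lines over C (the quadratic factor has nonzero discriminant), so D_4. f is E_8 but g is D_4, hence not right-equivalent.

No.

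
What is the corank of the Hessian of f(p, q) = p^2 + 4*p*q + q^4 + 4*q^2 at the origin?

Hessian at 0 has rank 1.

1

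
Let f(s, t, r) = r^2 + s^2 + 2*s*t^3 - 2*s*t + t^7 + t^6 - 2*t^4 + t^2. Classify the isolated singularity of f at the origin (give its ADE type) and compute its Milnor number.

Type A_6, Milnor number mu = 6.

The Hessian of f at 0 has rank 2. Corank 1: A-series; mu = 6 gives A_6.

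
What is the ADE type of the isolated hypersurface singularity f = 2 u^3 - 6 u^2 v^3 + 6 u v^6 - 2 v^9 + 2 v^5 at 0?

E_{8}

The Hessian of f at 0 has rank 0. Corank 2; j^3 = 2*u^3 is a perfect cube, so E-series; the 5-jet and mu = 8 give E_8.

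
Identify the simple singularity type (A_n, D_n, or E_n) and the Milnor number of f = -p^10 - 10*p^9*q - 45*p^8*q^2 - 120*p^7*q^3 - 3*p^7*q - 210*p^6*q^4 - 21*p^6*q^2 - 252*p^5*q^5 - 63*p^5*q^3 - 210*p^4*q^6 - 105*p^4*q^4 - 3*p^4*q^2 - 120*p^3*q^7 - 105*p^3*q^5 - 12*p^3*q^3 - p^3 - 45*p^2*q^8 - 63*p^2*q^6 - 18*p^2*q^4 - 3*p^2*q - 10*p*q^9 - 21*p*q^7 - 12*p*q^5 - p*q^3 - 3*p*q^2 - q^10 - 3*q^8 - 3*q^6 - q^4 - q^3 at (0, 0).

The Hessian of f at 0 has rank 0. Corank 2; j^3 = -(p + q)^3 is a perfect cube, so E-series; the 4-jet and mu = 7 give E_7.

Type E_{7}, Milnor number mu = 7.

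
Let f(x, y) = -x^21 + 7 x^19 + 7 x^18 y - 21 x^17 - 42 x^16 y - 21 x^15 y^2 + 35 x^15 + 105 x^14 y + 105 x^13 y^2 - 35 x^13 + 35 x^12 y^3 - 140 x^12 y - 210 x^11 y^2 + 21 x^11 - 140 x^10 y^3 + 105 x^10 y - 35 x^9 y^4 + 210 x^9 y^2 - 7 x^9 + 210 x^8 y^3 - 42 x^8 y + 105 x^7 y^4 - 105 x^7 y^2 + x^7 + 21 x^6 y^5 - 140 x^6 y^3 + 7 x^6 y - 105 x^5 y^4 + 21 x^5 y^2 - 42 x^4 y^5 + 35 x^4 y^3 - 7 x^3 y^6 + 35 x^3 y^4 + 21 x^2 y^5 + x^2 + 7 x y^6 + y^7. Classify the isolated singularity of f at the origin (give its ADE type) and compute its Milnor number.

The Hessian of f at 0 has rank 1. Corank 1: A-series; mu = 6 gives A_6.

Type A_{6}, Milnor number mu = 6.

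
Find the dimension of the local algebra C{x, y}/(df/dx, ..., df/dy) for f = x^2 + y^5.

4

The Hessian of f at 0 is [[2, 0], [0, 0]] with rank 1, so corank 1. A Groebner basis of the Jacobian ideal J(f) in C{x,y} is {y^4, x}; counting standard monomials gives mu = 4. Corank 1: A-series; mu = 4 gives A_4.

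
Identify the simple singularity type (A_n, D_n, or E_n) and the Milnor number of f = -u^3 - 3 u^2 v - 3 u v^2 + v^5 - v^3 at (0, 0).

Type E8, Milnor number mu = 8.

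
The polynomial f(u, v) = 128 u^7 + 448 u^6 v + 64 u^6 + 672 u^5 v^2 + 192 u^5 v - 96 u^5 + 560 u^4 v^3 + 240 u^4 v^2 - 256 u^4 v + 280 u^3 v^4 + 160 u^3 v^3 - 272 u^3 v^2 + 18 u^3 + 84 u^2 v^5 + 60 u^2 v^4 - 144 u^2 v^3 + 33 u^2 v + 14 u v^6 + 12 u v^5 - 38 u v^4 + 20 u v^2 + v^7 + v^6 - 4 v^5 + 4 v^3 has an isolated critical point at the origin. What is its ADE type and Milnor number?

The Hessian of f at 0 has rank 0. Corank 2; j^3 = (2*u + v)*(3*u + 2*v)^2 has shape L^2 M (L != M), so D-series; mu = 7 gives D_7.

Type D_7, Milnor number mu = 7.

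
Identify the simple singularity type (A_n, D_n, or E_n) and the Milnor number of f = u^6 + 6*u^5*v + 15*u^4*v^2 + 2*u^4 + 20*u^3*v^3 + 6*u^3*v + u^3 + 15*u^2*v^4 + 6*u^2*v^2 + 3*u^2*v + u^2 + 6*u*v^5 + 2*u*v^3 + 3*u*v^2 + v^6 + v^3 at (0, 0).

The Hessian of f at 0 has rank 1. Corank 1: A-series; mu = 2 gives A_2.

Type A_2, Milnor number mu = 2.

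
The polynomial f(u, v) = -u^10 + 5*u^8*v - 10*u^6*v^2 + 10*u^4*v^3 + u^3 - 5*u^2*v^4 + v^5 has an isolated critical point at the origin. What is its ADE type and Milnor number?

Type E_8, Milnor number mu = 8.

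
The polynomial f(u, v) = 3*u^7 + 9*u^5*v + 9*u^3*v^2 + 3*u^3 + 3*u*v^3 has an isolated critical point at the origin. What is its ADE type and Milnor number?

The Hessian of f at 0 has rank 0. Corank 2; j^3 = 3*u^3 is a perfect cube, so E-series; the 4-jet and mu = 7 give E_7.

Type E_{7}, Milnor number mu = 7.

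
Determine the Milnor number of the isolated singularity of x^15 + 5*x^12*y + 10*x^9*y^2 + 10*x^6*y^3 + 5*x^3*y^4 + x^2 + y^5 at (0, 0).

4

The Hessian of f at 0 has rank 1. Corank 1: A-series; mu = 4 gives A_4.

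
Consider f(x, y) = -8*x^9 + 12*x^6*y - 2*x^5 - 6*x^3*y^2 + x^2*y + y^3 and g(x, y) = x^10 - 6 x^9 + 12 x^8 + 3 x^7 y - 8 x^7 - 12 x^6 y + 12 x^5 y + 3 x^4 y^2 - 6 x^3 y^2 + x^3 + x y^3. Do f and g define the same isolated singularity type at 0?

No.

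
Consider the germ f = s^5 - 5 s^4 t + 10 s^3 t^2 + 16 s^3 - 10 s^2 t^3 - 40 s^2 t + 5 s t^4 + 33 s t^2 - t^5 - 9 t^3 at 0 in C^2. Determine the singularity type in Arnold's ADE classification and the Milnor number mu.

Type D_6, Milnor number mu = 6.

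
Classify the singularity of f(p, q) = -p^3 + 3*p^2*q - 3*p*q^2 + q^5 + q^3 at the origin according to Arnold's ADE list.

E_{8}

The Hessian of f at 0 has rank 0. Corank 2; j^3 = -(p - q)^3 is a perfect cube, so E-series; the 5-jet and mu = 8 give E_8.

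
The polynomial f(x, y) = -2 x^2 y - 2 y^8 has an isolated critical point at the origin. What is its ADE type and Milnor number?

Type D_{9}, Milnor number mu = 9.

The Hessian of f at 0 is [[0, 0], [0, 0]] with rank 0, so corank 2. A Groebner basis of the Jacobian ideal J(f) in C{x,y} is {x^2/8 + y^7, x^3, x*y}; counting standard monomials gives mu = 9. Corank 2; j^3 = -2*x^2*y has shape L^2 M (L != M), so D-series; mu = 9 gives D_9.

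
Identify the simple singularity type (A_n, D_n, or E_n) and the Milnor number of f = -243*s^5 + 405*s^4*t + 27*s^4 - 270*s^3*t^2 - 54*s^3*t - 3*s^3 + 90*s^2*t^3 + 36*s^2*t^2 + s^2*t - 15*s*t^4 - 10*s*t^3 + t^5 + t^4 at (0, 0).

Type D5, Milnor number mu = 5.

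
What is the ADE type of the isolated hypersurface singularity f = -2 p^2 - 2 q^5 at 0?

The Hessian of f at 0 is [[-4, 0], [0, 0]] with rank 1, so corank 1. A Groebner basis of the Jacobian ideal J(f) in C{p,q} is {q^4, p}; counting standard monomials gives mu = 4. Corank 1: A-series; mu = 4 gives A_4.

A4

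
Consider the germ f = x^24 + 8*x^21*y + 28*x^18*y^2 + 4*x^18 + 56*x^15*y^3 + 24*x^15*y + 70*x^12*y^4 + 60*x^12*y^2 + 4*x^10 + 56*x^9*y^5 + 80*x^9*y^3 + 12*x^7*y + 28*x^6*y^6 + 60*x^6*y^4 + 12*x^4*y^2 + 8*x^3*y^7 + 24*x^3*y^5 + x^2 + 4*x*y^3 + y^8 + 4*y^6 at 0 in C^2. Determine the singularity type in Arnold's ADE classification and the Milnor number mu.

Type A7, Milnor number mu = 7.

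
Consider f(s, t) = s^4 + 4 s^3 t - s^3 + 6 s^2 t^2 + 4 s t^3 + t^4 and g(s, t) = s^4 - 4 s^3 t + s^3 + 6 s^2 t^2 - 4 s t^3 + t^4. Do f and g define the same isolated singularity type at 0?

Yes.

The Hessian of f at 0 has rank 0. Corank 2; j^3 = -s^3 is a perfect cube, so E-series; the 4-jet and mu = 6 give E_6. The Hessian of g at 0 has rank 0. Corank 2; j^3 = s^3 is a perfect cube, so E-series; the 4-jet and mu = 6 give E_6. Both have type E_6, hence right-equivalent.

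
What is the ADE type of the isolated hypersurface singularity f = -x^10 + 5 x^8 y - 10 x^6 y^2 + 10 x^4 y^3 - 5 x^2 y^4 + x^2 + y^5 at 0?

A_4

The Hessian of f at 0 is [[2, 0], [0, 0]] with rank 1, so corank 1. A Groebner basis of the Jacobian ideal J(f) in C{x,y} is {y^4, x}; counting standard monomials gives mu = 4. Corank 1: A-series; mu = 4 gives A_4.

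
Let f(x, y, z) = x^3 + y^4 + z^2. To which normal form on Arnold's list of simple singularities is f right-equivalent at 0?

E_{6}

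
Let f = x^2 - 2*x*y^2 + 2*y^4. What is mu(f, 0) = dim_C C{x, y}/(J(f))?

The Hessian of f at 0 is [[2, 0], [0, 0]] with rank 1, so corank 1. A Groebner basis of the Jacobian ideal J(f) in C{x,y} is {x^2, x*y, -x + y^2}; counting standard monomials gives mu = 3. Corank 1: A-series; mu = 3 gives A_3.

3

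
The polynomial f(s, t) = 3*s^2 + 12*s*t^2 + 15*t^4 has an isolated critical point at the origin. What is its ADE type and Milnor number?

The Hessian of f at 0 is [[6, 0], [0, 0]] with rank 1, so corank 1. A Groebner basis of the Jacobian ideal J(f) in C{s,t} is {s^2, s*t, s/2 + t^2}; counting standard monomials gives mu = 3. Corank 1: A-series; mu = 3 gives A_3.

Type A3, Milnor number mu = 3.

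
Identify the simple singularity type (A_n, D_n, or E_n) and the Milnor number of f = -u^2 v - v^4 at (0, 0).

The Hessian of f at 0 is [[0, 0], [0, 0]] with rank 0, so corank 2. A Groebner basis of the Jacobian ideal J(f) in C{u,v} is {u^3, u^2/4 + v^3, u*v}; counting standard monomials gives mu = 5. Corank 2; j^3 = -u^2*v has shape L^2 M (L != M), so D-series; mu = 5 gives D_5.

Type D_{5}, Milnor number mu = 5.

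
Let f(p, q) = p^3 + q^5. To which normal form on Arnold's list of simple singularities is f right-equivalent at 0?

E_{8}

The Hessian of f at 0 is [[0, 0], [0, 0]] with rank 0, so corank 2. A Groebner basis of the Jacobian ideal J(f) in C{p,q} is {q^4, p^2}; counting standard monomials gives mu = 8. Corank 2; j^3 = p^3 is a perfect cube, so E-series; the 5-jet and mu = 8 give E_8.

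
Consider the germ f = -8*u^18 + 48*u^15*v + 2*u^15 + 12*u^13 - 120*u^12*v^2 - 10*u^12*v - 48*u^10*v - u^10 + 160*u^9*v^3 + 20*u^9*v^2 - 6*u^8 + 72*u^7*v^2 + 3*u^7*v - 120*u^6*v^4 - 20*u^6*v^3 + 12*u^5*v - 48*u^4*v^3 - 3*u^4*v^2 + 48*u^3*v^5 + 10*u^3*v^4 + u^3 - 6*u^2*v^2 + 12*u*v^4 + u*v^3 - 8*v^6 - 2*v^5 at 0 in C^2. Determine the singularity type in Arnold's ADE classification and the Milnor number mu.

The Hessian of f at 0 has rank 0. Corank 2; j^3 = u^3 is a perfect cube, so E-series; the 4-jet and mu = 7 give E_7.

Type E7, Milnor number mu = 7.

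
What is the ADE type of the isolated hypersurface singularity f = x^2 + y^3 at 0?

A_{2}

The Hessian of f at 0 has rank 1. Corank 1: A-series; mu = 2 gives A_2.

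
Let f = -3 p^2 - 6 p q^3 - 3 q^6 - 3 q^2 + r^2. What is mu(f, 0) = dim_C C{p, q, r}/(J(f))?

1

The Hessian of f at 0 has rank 3. Corank 0: nondegenerate Morse point, so A_1.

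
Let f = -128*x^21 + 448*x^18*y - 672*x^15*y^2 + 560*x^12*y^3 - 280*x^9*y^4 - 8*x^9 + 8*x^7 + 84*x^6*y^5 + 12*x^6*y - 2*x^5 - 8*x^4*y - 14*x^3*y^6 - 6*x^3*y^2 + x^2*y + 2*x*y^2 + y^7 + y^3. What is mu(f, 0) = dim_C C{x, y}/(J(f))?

8

The Hessian of f at 0 is [[0, 0], [0, 0]] with rank 0, so corank 2. A Groebner basis of the Jacobian ideal J(f) in C{x,y} is {4*x^2/3 + x*y^3 + 13*x*y/6 + 5*y^2/6, -2*x^2 - 7*x*y/2 + y^4 - 3*y^2/2, x^3 - 3*x*y^2 - 2*y^3, x^2*y + 2*x*y^2 + y^3}; counting standard monomials gives mu = 8. Corank 2; j^3 = y*(x + y)^2 has shape L^2 M (L != M), so D-series; mu = 8 gives D_8.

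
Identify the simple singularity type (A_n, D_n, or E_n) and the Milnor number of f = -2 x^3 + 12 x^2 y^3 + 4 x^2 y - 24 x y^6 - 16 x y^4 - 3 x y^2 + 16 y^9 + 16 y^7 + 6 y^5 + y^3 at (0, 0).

The Hessian of f at 0 has rank 0. Corank 2; j^3 = -(x - y)*(2*x^2 - 2*x*y + y^2) splits into three distinct lines over C (the quadratic factor has nonzero discriminant), so D_4.

Type D_{4}, Milnor number mu = 4.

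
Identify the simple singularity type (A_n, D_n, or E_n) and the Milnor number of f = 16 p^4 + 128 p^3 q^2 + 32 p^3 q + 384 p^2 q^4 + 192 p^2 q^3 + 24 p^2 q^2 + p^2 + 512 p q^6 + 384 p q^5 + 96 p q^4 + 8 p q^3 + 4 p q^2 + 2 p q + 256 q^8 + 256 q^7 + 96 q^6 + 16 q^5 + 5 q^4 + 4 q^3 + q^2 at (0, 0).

The Hessian of f at 0 is [[2, 2], [2, 2]] with rank 1, so corank 1. A Groebner basis of the Jacobian ideal J(f) in C{p,q} is {p^2 + p/2 + q/2, p*q - p/2 - q/2, p/2 + q^2 + q/2}; counting standard monomials gives mu = 3. Corank 1: A-series; mu = 3 gives A_3.

Type A_{3}, Milnor number mu = 3.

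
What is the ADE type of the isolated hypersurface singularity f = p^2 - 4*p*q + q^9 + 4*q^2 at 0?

The Hessian of f at 0 has rank 1. Corank 1: A-series; mu = 8 gives A_8.

A8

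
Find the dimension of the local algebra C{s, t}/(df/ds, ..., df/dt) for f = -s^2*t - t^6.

7

The Hessian of f at 0 is [[0, 0], [0, 0]] with rank 0, so corank 2. A Groebner basis of the Jacobian ideal J(f) in C{s,t} is {s^2/6 + t^5, s^3, s*t}; counting standard monomials gives mu = 7. Corank 2; j^3 = -s^2*t has shape L^2 M (L != M), so D-series; mu = 7 gives D_7.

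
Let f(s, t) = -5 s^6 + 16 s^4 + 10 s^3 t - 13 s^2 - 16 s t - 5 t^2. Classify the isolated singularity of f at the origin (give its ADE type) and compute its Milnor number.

Type A1, Milnor number mu = 1.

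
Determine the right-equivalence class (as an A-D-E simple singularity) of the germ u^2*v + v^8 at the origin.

D_9

The Hessian of f at 0 is [[0, 0], [0, 0]] with rank 0, so corank 2. A Groebner basis of the Jacobian ideal J(f) in C{u,v} is {u^2/8 + v^7, u^3, u*v}; counting standard monomials gives mu = 9. Corank 2; j^3 = u^2*v has shape L^2 M (L != M), so D-series; mu = 9 gives D_9.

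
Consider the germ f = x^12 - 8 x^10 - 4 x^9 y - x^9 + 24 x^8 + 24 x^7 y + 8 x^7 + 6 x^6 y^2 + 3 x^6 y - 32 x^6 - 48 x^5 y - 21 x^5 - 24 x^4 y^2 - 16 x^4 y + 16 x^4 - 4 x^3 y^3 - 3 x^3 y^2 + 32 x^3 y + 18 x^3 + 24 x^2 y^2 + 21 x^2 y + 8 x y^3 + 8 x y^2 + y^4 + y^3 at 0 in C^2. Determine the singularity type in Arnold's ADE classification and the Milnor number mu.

Type D_5, Milnor number mu = 5.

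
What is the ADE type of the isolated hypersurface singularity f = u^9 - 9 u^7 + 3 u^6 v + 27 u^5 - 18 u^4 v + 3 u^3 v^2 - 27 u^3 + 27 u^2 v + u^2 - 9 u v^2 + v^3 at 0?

The Hessian of f at 0 has rank 1. Corank 1: A-series; mu = 2 gives A_2.

A2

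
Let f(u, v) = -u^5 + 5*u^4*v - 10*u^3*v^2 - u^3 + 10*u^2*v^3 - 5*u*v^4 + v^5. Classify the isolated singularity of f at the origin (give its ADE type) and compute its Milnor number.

The Hessian of f at 0 has rank 0. Corank 2; j^3 = -u^3 is a perfect cube, so E-series; the 5-jet and mu = 8 give E_8.

Type E_8, Milnor number mu = 8.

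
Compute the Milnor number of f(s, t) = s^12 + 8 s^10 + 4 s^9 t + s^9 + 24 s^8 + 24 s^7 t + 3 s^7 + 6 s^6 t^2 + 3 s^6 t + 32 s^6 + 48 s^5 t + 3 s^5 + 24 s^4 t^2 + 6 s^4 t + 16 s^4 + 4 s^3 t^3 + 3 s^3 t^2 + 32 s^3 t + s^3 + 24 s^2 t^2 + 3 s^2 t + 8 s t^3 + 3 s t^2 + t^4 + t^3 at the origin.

The Hessian of f at 0 has rank 0. Corank 2; j^3 = (s + t)^3 is a perfect cube, so E-series; the 4-jet and mu = 6 give E_6.

6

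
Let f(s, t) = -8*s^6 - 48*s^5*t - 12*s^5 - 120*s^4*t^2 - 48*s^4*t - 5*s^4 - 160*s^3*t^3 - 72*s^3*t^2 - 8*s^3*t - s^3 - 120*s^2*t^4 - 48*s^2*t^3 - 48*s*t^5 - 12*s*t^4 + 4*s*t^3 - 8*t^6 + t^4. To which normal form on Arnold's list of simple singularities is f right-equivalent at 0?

E_6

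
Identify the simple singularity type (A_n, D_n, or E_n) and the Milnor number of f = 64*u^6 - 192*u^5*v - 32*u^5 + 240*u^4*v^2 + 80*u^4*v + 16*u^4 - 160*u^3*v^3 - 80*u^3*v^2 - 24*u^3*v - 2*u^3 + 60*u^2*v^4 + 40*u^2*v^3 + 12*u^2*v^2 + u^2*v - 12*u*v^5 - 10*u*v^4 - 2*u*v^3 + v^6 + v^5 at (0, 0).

Type D7, Milnor number mu = 7.

The Hessian of f at 0 is [[0, 0], [0, 0]] with rank 0, so corank 2. A Groebner basis of the Jacobian ideal J(f) in C{u,v} is {u^2/6 + 7*u*v/24 + v^4 - 7*v^3/24, u^3, u^2*v + u^2/12 + u*v/48 - v^3/48, -u^2/6 + u*v^2 + 5*u*v/24 - 5*v^3/24}; counting standard monomials gives mu = 7. Corank 2; j^3 = -u^2*(2*u - v) has shape L^2 M (L != M), so D-series; mu = 7 gives D_7.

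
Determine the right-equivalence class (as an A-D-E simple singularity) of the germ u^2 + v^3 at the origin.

A_2

The Hessian of f at 0 is [[2, 0], [0, 0]] with rank 1, so corank 1. A Groebner basis of the Jacobian ideal J(f) in C{u,v} is {v^2, u}; counting standard monomials gives mu = 2. Corank 1: A-series; mu = 2 gives A_2.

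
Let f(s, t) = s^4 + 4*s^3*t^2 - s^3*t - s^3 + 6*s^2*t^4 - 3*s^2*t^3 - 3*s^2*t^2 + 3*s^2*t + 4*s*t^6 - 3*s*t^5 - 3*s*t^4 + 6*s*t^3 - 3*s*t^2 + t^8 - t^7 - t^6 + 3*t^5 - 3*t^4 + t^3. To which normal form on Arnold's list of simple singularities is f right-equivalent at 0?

E_{7}

The Hessian of f at 0 has rank 0. Corank 2; j^3 = -(s - t)^3 is a perfect cube, so E-series; the 4-jet and mu = 7 give E_7.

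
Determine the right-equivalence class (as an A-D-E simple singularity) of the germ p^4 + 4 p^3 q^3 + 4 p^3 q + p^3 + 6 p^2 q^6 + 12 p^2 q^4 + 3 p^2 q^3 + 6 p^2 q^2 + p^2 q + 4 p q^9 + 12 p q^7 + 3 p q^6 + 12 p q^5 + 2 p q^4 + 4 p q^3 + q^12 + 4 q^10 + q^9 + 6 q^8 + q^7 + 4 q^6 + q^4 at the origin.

The Hessian of f at 0 has rank 0. Corank 2; j^3 = p^2*(p + q) has shape L^2 M (L != M), so D-series; mu = 5 gives D_5.

D_{5}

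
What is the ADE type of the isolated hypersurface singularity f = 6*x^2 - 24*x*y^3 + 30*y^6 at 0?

A_{5}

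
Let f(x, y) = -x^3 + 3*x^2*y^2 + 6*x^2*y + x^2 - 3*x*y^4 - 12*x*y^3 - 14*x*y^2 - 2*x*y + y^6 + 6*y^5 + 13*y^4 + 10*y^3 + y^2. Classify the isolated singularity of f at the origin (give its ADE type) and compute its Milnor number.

Type A2, Milnor number mu = 2.

The Hessian of f at 0 has rank 1. Corank 1: A-series; mu = 2 gives A_2.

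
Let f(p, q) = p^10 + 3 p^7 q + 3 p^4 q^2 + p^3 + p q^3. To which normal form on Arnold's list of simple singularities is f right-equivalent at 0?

The Hessian of f at 0 has rank 0. Corank 2; j^3 = p^3 is a perfect cube, so E-series; the 4-jet and mu = 7 give E_7.

E7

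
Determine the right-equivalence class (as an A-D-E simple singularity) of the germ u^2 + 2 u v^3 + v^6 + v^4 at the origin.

The Hessian of f at 0 has rank 1. Corank 1: A-series; mu = 3 gives A_3.

A3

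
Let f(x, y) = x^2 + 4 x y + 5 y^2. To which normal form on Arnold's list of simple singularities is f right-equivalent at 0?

A_{1}

The Hessian of f at 0 has rank 2. Corank 0: nondegenerate Morse point, so A_1.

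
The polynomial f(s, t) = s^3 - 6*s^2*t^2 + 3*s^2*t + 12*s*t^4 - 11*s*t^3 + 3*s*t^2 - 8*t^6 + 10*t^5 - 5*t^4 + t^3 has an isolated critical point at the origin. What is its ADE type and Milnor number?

Type E_{7}, Milnor number mu = 7.

The Hessian of f at 0 is [[0, 0], [0, 0]] with rank 0, so corank 2. A Groebner basis of the Jacobian ideal J(f) in C{s,t} is {-s^2/4 - s*t/2 + t^4 - t^3/12 - t^2/4, s^3 - 7*s^2/4 - 7*s*t/2 + 5*t^3/12 - 7*t^2/4, s^2*t + 13*s^2/12 + 13*s*t/6 - 23*t^3/36 + 13*t^2/12, -s^2/2 + s*t^2 - s*t + 5*t^3/6 - t^2/2}; counting standard monomials gives mu = 7. Corank 2; j^3 = (s + t)^3 is a perfect cube, so E-series; the 4-jet and mu = 7 give E_7.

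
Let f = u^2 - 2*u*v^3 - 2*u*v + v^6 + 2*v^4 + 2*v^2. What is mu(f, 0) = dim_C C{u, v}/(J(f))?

The Hessian of f at 0 has rank 2. Corank 0: nondegenerate Morse point, so A_1.

1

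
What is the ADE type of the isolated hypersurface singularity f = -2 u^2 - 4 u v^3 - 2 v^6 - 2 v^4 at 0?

The Hessian of f at 0 is [[-4, 0], [0, 0]] with rank 1, so corank 1. A Groebner basis of the Jacobian ideal J(f) in C{u,v} is {v^3, u}; counting standard monomials gives mu = 3. Corank 1: A-series; mu = 3 gives A_3.

A_3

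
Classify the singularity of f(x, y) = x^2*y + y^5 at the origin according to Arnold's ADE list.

The Hessian of f at 0 is [[0, 0], [0, 0]] with rank 0, so corank 2. A Groebner basis of the Jacobian ideal J(f) in C{x,y} is {x^2/5 + y^4, x^3, x*y}; counting standard monomials gives mu = 6. Corank 2; j^3 = x^2*y has shape L^2 M (L != M), so D-series; mu = 6 gives D_6.

D_6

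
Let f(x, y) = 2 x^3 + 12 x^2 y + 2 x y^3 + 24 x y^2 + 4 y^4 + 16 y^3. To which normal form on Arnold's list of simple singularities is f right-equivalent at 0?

E_{7}

The Hessian of f at 0 is [[0, 0], [0, 0]] with rank 0, so corank 2. A Groebner basis of the Jacobian ideal J(f) in C{x,y} is {x^3 + 6*x^2*y + 48*x^2 + 192*x*y + 192*y^2, -6*x^2 + x*y^2 - 24*x*y - 24*y^2, 3*x^2 + 12*x*y + y^3 + 12*y^2}; counting standard monomials gives mu = 7. Corank 2; j^3 = 2*(x + 2*y)^3 is a perfect cube, so E-series; the 4-jet and mu = 7 give E_7.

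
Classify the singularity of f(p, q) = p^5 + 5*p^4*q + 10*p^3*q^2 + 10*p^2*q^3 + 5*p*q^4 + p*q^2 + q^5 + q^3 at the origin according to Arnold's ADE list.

The Hessian of f at 0 has rank 0. Corank 2; j^3 = q^2*(p + q) has shape L^2 M (L != M), so D-series; mu = 6 gives D_6.

D6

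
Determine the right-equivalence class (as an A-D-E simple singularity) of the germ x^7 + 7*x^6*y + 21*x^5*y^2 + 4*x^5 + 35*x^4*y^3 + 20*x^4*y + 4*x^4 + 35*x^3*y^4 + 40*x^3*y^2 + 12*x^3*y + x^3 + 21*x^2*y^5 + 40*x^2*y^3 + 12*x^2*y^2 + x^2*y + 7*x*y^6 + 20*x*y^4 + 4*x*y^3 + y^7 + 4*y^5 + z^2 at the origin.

D_{8}

The Hessian of f at 0 has rank 1. Corank 2; j^3 = x^2*(x + y) has shape L^2 M (L != M), so D-series; mu = 8 gives D_8.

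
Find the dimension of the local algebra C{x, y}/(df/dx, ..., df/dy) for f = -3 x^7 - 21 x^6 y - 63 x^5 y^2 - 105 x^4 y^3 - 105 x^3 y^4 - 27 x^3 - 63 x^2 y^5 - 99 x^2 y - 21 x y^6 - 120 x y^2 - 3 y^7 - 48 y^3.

8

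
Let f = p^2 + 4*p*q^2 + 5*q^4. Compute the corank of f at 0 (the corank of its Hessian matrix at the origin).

Hessian at 0 has rank 1.

1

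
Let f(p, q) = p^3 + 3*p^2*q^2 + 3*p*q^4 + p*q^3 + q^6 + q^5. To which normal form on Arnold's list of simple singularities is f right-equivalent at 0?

E7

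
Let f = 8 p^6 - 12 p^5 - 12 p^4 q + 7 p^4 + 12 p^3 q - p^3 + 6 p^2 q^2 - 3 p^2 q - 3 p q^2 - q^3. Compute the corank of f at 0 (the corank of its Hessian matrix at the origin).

The Hessian at 0 is [[0, 0], [0, 0]] of rank 0; hence corank 2.

2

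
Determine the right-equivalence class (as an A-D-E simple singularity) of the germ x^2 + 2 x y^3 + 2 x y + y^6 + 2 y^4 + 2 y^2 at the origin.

A_{1}

The Hessian of f at 0 is [[2, 2], [2, 4]] with rank 2, so corank 0. A Groebner basis of the Jacobian ideal J(f) in C{x,y} is {x, y}; counting standard monomials gives mu = 1. Corank 0: nondegenerate Morse point, so A_1.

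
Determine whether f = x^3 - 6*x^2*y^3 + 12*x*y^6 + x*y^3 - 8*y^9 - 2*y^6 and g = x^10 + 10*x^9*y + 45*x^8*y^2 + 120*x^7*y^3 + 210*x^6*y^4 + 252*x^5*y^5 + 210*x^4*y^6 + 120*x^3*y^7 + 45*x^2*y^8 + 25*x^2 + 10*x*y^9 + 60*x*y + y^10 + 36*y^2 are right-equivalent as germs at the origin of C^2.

The Hessian of f at 0 has rank 0. Corank 2; j^3 = x^3 is a perfect cube, so E-series; the 4-jet and mu = 7 give E_7. The Hessian of g at 0 has rank 1. Corank 1: A-series; mu = 9 gives A_9. f is E_7 but g is A_9, hence not right-equivalent.

No.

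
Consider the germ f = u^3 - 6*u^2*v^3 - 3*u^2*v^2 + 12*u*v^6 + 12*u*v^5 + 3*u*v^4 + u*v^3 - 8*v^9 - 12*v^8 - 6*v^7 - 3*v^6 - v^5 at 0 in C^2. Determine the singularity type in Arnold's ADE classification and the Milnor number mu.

Type E7, Milnor number mu = 7.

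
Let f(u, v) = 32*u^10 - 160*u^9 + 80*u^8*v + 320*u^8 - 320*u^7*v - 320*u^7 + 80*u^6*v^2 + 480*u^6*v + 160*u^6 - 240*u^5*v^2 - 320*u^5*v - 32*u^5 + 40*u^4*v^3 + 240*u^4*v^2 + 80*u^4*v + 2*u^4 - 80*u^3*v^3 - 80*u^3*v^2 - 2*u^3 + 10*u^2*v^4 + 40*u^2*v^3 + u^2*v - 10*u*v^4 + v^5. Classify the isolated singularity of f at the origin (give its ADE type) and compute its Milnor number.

Type D_6, Milnor number mu = 6.

The Hessian of f at 0 has rank 0. Corank 2; j^3 = -u^2*(2*u - v) has shape L^2 M (L != M), so D-series; mu = 6 gives D_6.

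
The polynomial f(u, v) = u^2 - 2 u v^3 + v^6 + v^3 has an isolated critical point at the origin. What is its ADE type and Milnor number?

Type A2, Milnor number mu = 2.

The Hessian of f at 0 has rank 1. Corank 1: A-series; mu = 2 gives A_2.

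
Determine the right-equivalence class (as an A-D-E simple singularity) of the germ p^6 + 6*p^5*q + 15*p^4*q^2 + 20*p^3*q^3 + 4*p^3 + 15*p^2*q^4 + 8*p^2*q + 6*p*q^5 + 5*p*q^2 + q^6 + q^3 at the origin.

D_{7}

The Hessian of f at 0 has rank 0. Corank 2; j^3 = (p + q)*(2*p + q)^2 has shape L^2 M (L != M), so D-series; mu = 7 gives D_7.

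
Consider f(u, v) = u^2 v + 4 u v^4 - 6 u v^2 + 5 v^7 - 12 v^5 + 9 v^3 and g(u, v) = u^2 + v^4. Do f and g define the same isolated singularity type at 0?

No.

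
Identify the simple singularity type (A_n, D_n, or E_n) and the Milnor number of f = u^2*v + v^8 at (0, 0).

The Hessian of f at 0 has rank 0. Corank 2; j^3 = u^2*v has shape L^2 M (L != M), so D-series; mu = 9 gives D_9.

Type D9, Milnor number mu = 9.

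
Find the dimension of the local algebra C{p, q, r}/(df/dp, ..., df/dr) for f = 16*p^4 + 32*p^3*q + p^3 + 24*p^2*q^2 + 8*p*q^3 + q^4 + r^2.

6

The Hessian of f at 0 has rank 1. Corank 2; j^3 = p^3 is a perfect cube, so E-series; the 4-jet and mu = 6 give E_6.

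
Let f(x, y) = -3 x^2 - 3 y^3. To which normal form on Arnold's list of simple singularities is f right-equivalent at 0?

A2

The Hessian of f at 0 has rank 1. Corank 1: A-series; mu = 2 gives A_2.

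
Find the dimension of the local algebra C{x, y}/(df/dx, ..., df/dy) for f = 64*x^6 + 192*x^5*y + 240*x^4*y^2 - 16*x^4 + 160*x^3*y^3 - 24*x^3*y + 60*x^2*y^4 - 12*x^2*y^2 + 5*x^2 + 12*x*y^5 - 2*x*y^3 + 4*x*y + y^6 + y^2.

1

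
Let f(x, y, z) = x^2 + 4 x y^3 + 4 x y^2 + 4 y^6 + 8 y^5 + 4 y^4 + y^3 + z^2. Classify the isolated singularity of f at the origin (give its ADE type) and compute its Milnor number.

The Hessian of f at 0 has rank 2. Corank 1: A-series; mu = 2 gives A_2.

Type A2, Milnor number mu = 2.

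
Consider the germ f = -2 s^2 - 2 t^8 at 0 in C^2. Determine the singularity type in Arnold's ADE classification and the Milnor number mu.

Type A_{7}, Milnor number mu = 7.

The Hessian of f at 0 is [[-4, 0], [0, 0]] with rank 1, so corank 1. A Groebner basis of the Jacobian ideal J(f) in C{s,t} is {t^7, s}; counting standard monomials gives mu = 7. Corank 1: A-series; mu = 7 gives A_7.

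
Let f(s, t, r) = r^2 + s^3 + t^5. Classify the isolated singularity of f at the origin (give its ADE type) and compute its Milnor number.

Type E_{8}, Milnor number mu = 8.

The Hessian of f at 0 has rank 1. Corank 2; j^3 = s^3 is a perfect cube, so E-series; the 5-jet and mu = 8 give E_8.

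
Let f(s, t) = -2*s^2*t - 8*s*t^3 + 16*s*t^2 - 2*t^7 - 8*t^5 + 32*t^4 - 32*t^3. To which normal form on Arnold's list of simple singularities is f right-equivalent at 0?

D_8

The Hessian of f at 0 is [[0, 0], [0, 0]] with rank 0, so corank 2. A Groebner basis of the Jacobian ideal J(f) in C{s,t} is {s^2*t^2 + 4*s^2*t + 4*s^2/7 - 160*s*t^2/7 - 128*s*t/7 + 64*t^2, s^3 - 12*s^2*t - 8*s^2/7 + 320*s*t^2/7 + 256*s*t/7 - 128*t^2, s*t/2 + t^3 - 2*t^2}; counting standard monomials gives mu = 8. Corank 2; j^3 = -2*t*(s - 4*t)^2 has shape L^2 M (L != M), so D-series; mu = 8 gives D_8.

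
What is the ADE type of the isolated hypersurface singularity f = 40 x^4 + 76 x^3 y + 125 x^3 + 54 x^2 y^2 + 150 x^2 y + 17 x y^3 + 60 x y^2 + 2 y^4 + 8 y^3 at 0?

The Hessian of f at 0 has rank 0. Corank 2; j^3 = (5*x + 2*y)^3 is a perfect cube, so E-series; the 4-jet and mu = 7 give E_7.

E7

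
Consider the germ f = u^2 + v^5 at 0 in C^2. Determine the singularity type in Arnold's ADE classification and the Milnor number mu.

Type A_{4}, Milnor number mu = 4.

The Hessian of f at 0 is [[2, 0], [0, 0]] with rank 1, so corank 1. A Groebner basis of the Jacobian ideal J(f) in C{u,v} is {v^4, u}; counting standard monomials gives mu = 4. Corank 1: A-series; mu = 4 gives A_4.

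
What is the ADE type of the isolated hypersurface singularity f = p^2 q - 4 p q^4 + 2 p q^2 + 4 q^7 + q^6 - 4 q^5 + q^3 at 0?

D_7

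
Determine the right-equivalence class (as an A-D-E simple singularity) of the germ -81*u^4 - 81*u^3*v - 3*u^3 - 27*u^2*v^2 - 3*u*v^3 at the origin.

The Hessian of f at 0 has rank 0. Corank 2; j^3 = -3*u^3 is a perfect cube, so E-series; the 4-jet and mu = 7 give E_7.

E_{7}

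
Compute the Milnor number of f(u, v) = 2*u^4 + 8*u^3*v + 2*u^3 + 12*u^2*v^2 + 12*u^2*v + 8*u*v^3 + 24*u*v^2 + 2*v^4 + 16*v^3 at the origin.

6

The Hessian of f at 0 has rank 0. Corank 2; j^3 = 2*(u + 2*v)^3 is a perfect cube, so E-series; the 4-jet and mu = 6 give E_6.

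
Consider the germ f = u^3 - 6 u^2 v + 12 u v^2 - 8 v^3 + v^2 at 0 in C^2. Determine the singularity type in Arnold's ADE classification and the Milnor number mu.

Type A2, Milnor number mu = 2.

The Hessian of f at 0 has rank 1. Corank 1: A-series; mu = 2 gives A_2.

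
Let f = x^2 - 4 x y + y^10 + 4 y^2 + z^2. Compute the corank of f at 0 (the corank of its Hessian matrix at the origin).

1

Hessian at 0 has rank 2.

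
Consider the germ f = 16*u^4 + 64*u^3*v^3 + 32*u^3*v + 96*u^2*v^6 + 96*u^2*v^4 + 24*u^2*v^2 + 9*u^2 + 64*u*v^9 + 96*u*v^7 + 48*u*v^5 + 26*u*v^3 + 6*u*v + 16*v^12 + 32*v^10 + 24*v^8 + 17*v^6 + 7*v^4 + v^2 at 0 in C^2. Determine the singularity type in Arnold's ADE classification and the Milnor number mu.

The Hessian of f at 0 has rank 1. Corank 1: A-series; mu = 3 gives A_3.

Type A_3, Milnor number mu = 3.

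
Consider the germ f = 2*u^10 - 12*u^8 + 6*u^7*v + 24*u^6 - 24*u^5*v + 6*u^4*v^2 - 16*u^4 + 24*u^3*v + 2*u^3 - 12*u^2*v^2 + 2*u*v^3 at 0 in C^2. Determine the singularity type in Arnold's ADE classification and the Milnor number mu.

Type E_7, Milnor number mu = 7.

The Hessian of f at 0 is [[0, 0], [0, 0]] with rank 0, so corank 2. A Groebner basis of the Jacobian ideal J(f) in C{u,v} is {3*u^2/4 + v^4 + v^3/4, u^3, u^2*v - u^2/4 - v^3/12, -u^2 + u*v^2 - v^3/3}; counting standard monomials gives mu = 7. Corank 2; j^3 = 2*u^3 is a perfect cube, so E-series; the 4-jet and mu = 7 give E_7.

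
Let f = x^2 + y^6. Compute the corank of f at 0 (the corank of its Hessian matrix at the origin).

1

Hessian at 0 has rank 1.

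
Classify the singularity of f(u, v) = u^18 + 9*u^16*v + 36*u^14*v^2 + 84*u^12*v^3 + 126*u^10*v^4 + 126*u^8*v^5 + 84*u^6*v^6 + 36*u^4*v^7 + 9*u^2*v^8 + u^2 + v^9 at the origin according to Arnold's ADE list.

The Hessian of f at 0 has rank 1. Corank 1: A-series; mu = 8 gives A_8.

A8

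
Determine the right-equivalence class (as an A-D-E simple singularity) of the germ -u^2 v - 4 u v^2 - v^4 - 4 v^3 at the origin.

The Hessian of f at 0 has rank 0. Corank 2; j^3 = -v*(u + 2*v)^2 has shape L^2 M (L != M), so D-series; mu = 5 gives D_5.

D5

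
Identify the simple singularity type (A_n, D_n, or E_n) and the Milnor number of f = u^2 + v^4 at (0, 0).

Type A_{3}, Milnor number mu = 3.

The Hessian of f at 0 has rank 1. Corank 1: A-series; mu = 3 gives A_3.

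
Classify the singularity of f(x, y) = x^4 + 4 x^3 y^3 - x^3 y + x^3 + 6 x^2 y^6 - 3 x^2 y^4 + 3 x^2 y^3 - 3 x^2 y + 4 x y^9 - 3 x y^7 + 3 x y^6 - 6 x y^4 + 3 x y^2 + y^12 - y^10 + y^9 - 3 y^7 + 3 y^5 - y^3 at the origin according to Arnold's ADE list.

E_7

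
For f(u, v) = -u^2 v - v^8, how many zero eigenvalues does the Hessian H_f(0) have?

2

The Hessian at 0 is [[0, 0], [0, 0]] of rank 0; hence corank 2.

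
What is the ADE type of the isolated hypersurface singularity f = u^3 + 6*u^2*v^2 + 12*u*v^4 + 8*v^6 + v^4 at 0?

The Hessian of f at 0 has rank 0. Corank 2; j^3 = u^3 is a perfect cube, so E-series; the 4-jet and mu = 6 give E_6.

E6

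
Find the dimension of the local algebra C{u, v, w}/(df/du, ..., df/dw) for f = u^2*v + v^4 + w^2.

5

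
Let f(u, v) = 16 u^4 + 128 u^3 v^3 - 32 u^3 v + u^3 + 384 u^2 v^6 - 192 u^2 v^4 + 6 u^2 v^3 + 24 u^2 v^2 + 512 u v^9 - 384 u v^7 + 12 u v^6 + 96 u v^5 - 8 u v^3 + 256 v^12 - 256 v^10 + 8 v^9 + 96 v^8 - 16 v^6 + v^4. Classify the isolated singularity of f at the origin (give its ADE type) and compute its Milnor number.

Type E_{6}, Milnor number mu = 6.

The Hessian of f at 0 has rank 0. Corank 2; j^3 = u^3 is a perfect cube, so E-series; the 4-jet and mu = 6 give E_6.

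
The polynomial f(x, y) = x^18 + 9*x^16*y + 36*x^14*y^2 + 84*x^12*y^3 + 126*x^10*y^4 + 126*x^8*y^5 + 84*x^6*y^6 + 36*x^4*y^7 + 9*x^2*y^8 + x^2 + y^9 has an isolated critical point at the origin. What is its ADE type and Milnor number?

Type A8, Milnor number mu = 8.

The Hessian of f at 0 has rank 1. Corank 1: A-series; mu = 8 gives A_8.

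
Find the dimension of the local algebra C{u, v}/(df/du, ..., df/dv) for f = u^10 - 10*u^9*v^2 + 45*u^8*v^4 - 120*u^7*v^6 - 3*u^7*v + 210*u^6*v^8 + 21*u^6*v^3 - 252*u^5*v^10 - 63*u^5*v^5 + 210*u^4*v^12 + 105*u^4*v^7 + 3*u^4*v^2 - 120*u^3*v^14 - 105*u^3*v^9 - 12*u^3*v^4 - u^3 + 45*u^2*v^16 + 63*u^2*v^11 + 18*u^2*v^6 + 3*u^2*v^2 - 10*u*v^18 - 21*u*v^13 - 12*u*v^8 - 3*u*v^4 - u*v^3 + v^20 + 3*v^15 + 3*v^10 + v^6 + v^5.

7

The Hessian of f at 0 has rank 0. Corank 2; j^3 = -u^3 is a perfect cube, so E-series; the 4-jet and mu = 7 give E_7.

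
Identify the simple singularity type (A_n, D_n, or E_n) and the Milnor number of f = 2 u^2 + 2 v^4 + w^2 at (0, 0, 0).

The Hessian of f at 0 is [[4, 0, 0], [0, 0, 0], [0, 0, 2]] with rank 2, so corank 1. A Groebner basis of the Jacobian ideal J(f) in C{u,v,w} is {v^3, u, w}; counting standard monomials gives mu = 3. Corank 1: A-series; mu = 3 gives A_3.

Type A_3, Milnor number mu = 3.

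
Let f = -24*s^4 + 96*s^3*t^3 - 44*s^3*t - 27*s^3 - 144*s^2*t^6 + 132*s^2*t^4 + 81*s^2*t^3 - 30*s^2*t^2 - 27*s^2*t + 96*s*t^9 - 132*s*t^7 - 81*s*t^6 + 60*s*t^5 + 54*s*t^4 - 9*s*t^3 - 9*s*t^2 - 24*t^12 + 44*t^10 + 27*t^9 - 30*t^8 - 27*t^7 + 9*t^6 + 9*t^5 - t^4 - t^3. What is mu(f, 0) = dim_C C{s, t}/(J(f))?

7

The Hessian of f at 0 has rank 0. Corank 2; j^3 = -(3*s + t)^3 is a perfect cube, so E-series; the 4-jet and mu = 7 give E_7.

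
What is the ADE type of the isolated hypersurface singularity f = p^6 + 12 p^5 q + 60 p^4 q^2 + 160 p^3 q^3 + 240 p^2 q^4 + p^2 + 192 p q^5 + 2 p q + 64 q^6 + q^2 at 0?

The Hessian of f at 0 has rank 1. Corank 1: A-series; mu = 5 gives A_5.

A_{5}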